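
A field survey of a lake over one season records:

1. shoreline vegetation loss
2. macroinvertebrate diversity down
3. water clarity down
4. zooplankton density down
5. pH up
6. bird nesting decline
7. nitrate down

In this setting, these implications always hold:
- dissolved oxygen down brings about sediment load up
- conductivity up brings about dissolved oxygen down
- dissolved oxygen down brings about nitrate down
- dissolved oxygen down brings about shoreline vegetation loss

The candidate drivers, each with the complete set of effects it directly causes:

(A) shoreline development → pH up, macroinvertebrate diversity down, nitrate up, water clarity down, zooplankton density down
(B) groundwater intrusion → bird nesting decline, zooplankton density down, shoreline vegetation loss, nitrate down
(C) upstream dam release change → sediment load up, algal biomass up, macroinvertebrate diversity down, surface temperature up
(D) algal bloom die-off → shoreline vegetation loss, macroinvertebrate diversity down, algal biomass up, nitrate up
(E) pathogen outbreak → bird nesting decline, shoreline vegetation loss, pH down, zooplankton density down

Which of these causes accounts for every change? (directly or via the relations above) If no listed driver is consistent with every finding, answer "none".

none

Testing each hypothesis:
(A) shoreline development — fails on shoreline vegetation loss, bird nesting decline, nitrate down (predicts nitrate up, not nitrate down)
(B) groundwater intrusion — shoreline vegetation loss +; macroinvertebrate diversity down -; water clarity down -; zooplankton density down +; pH up -; bird nesting decline +; nitrate down +
(C) upstream dam release change — shoreline vegetation loss -; macroinvertebrate diversity down +; water clarity down -; zooplankton density down -; pH up -; bird nesting decline -; nitrate down -
(D) algal bloom die-off — shoreline vegetation loss +; macroinvertebrate diversity down +; water clarity down -; zooplankton density down -; pH up -; bird nesting decline -; nitrate down -
(E) pathogen outbreak — shoreline vegetation loss +; macroinvertebrate diversity down -; water clarity down -; zooplankton density down +; pH up -; bird nesting decline +; nitrate down -
None of the listed candidates fits everything.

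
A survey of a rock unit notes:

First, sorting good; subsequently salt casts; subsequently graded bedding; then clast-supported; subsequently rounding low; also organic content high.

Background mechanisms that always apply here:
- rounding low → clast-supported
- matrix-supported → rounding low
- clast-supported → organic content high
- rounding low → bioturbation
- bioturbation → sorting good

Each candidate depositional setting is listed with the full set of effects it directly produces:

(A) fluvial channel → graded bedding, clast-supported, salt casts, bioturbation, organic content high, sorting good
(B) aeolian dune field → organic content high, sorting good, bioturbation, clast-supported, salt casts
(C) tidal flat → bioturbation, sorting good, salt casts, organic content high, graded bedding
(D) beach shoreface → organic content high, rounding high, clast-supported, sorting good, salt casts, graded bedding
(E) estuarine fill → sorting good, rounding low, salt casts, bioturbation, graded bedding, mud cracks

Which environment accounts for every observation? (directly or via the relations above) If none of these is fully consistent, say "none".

Per-candidate check:
(A) fluvial channel — sorting good +; salt casts +; graded bedding +; clast-supported +; rounding low -; organic content high +
(B) aeolian dune field — sorting good +; salt casts +; graded bedding -; clast-supported +; rounding low -; organic content high +
(C) tidal flat — sorting good +; salt casts +; graded bedding +; clast-supported -; rounding low -; organic content high +
(D) beach shoreface — fails on rounding low (predicts rounding high, not rounding low)
(E) estuarine fill — sorting good +; salt casts +; graded bedding +; clast-supported + (by rounding low → clast-supported); rounding low +; organic content high + (by rounding low → clast-supported → organic content high)
Only (E) is consistent with every observation.

E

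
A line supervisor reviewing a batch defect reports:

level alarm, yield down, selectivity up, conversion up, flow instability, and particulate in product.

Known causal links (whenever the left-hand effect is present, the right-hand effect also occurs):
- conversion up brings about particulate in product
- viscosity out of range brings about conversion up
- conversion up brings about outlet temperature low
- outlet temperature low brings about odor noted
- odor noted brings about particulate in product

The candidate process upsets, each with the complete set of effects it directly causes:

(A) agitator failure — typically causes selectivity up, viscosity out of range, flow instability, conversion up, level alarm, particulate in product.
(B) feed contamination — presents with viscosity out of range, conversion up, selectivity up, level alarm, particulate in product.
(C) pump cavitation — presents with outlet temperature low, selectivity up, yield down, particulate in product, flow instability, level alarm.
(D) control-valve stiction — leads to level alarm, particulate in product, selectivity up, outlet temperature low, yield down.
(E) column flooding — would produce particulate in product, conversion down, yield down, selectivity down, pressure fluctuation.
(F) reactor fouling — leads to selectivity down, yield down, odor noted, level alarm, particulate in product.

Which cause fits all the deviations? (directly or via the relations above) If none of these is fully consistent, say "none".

For each candidate, compare predicted effects to what was observed:
(A) agitator failure — does not account for yield down
(B) feed contamination — level alarm +; yield down -; selectivity up +; conversion up +; flow instability -; particulate in product +
(C) pump cavitation — does not account for conversion up
(D) control-valve stiction — level alarm +; yield down +; selectivity up +; conversion up -; flow instability -; particulate in product +
(E) column flooding — fails on level alarm, selectivity up, conversion up, flow instability (predicts selectivity down, not selectivity up; predicts conversion down, not conversion up)
(F) reactor fouling — fails on selectivity up, conversion up, flow instability (predicts selectivity down, not selectivity up)
None of the listed candidates fits everything.

none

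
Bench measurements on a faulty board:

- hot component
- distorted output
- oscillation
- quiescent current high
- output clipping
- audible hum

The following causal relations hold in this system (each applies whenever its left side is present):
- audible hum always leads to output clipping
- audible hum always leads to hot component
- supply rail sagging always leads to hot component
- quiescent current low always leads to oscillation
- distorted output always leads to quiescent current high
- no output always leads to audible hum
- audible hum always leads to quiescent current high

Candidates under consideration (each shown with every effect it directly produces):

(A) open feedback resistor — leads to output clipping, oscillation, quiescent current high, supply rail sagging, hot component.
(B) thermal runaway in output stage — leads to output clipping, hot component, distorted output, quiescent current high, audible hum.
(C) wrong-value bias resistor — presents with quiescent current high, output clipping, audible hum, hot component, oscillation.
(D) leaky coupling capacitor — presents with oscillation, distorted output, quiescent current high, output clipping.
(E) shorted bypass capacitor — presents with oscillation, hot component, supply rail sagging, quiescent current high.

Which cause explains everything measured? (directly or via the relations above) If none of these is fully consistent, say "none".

Checking each candidate against the observations:
(A) open feedback resistor — hot component yes; distorted output NO; oscillation yes; quiescent current high yes; output clipping yes; audible hum NO
(B) thermal runaway in output stage — hot component yes; distorted output yes; oscillation NO; quiescent current high yes; output clipping yes; audible hum yes
(C) wrong-value bias resistor — does not account for distorted output
(D) leaky coupling capacitor — does not account for hot component, audible hum
(E) shorted bypass capacitor — does not account for distorted output, output clipping, audible hum
Every candidate fails on at least one observation.

none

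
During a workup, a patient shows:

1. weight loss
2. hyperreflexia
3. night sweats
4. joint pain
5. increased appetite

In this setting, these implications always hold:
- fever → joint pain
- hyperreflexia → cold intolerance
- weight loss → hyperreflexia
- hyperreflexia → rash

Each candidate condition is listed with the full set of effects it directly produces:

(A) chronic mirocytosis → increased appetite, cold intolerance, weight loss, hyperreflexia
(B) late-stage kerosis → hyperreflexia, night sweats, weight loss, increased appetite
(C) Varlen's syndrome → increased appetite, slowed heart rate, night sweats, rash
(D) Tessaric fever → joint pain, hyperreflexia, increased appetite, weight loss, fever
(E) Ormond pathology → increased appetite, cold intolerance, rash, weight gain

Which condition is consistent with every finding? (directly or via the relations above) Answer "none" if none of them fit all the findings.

Testing each hypothesis:
(A) chronic mirocytosis — weight loss match; hyperreflexia match; night sweats miss; joint pain miss; increased appetite match
(B) late-stage kerosis — weight loss match; hyperreflexia match; night sweats match; joint pain miss; increased appetite match
(C) Varlen's syndrome — weight loss miss; hyperreflexia miss; night sweats match; joint pain miss; increased appetite match
(D) Tessaric fever — does not account for night sweats
(E) Ormond pathology — fails on weight loss, hyperreflexia, night sweats, joint pain (predicts weight gain, not weight loss)
None of the listed candidates fits everything.

none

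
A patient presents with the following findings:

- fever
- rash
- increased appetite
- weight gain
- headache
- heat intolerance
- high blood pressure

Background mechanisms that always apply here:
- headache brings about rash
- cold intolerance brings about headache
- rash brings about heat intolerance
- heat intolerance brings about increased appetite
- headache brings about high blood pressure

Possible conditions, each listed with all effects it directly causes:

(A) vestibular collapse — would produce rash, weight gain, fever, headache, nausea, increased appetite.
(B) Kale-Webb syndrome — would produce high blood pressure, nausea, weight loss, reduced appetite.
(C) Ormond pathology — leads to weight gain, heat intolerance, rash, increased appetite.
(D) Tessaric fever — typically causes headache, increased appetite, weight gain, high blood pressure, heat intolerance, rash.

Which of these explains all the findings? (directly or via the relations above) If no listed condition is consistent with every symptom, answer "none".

Per-candidate check:
(A) vestibular collapse — fever +; rash +; increased appetite +; weight gain +; headache +; heat intolerance + (by rash → heat intolerance); high blood pressure + (by headache → high blood pressure)
(B) Kale-Webb syndrome — fever -; rash -; increased appetite -; weight gain -; headache -; heat intolerance -; high blood pressure +
(C) Ormond pathology — does not account for fever, headache, high blood pressure
(D) Tessaric fever — does not account for fever
(A) is the only candidate with no mismatches.

A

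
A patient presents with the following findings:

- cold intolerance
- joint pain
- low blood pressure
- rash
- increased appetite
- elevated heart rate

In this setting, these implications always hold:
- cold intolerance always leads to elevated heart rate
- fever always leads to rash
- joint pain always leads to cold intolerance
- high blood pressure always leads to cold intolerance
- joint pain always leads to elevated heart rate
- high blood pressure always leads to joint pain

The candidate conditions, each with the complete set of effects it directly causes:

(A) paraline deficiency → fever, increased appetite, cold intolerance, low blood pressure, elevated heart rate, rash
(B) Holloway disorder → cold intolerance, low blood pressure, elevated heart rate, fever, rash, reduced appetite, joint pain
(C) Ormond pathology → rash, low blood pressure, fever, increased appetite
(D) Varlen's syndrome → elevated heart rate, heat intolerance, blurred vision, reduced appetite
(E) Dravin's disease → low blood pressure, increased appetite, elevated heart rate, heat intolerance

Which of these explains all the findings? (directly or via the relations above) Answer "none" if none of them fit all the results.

none

Checking each candidate against the observations:
(A) paraline deficiency — cold intolerance ✓; joint pain ✗; low blood pressure ✓; rash ✓; increased appetite ✓; elevated heart rate ✓
(B) Holloway disorder — fails on increased appetite (predicts reduced appetite, not increased appetite)
(C) Ormond pathology — cold intolerance ✗; joint pain ✗; low blood pressure ✓; rash ✓; increased appetite ✓; elevated heart rate ✗
(D) Varlen's syndrome — fails on cold intolerance, joint pain, low blood pressure, rash, increased appetite (predicts heat intolerance, not cold intolerance; predicts reduced appetite, not increased appetite)
(E) Dravin's disease — fails on cold intolerance, joint pain, rash (predicts heat intolerance, not cold intolerance)
Every candidate fails on at least one observation.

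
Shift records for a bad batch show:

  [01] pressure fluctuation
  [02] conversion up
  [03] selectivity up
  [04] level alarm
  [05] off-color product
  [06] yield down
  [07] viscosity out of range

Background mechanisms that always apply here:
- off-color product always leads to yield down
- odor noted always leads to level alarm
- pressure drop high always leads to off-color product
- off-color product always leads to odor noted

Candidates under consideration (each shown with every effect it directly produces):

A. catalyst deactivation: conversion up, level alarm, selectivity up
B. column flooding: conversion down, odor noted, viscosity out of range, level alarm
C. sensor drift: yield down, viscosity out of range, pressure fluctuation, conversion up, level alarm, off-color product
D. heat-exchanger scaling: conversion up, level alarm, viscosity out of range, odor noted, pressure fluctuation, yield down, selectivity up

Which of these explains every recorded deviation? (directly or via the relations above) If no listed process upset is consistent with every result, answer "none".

none

Checking each candidate against the observations:
(A) catalyst deactivation — does not account for pressure fluctuation, off-color product, yield down, viscosity out of range
(B) column flooding — pressure fluctuation ✗; conversion up ✗; selectivity up ✗; level alarm ✓; off-color product ✗; yield down ✗; viscosity out of range ✓
(C) sensor drift — pressure fluctuation ✓; conversion up ✓; selectivity up ✗; level alarm ✓; off-color product ✓; yield down ✓; viscosity out of range ✓
(D) heat-exchanger scaling — pressure fluctuation ✓; conversion up ✓; selectivity up ✓; level alarm ✓; off-color product ✗; yield down ✓; viscosity out of range ✓
No candidate is consistent with all observations.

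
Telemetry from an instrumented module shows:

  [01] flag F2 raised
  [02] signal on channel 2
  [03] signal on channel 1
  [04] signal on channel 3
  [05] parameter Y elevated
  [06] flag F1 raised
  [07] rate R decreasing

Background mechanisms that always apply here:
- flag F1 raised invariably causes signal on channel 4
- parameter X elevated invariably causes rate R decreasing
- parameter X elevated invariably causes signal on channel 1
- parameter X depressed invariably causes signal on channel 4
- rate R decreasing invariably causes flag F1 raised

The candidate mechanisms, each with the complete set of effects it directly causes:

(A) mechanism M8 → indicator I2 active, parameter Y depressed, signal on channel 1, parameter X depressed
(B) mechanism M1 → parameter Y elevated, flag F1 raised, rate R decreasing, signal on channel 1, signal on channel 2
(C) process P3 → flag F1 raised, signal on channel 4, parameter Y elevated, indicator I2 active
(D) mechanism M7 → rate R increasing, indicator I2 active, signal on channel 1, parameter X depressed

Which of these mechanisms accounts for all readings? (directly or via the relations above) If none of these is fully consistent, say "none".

none

Checking each candidate against the observations:
(A) mechanism M8 — flag F2 raised NO; signal on channel 2 NO; signal on channel 1 yes; signal on channel 3 NO; parameter Y elevated NO; flag F1 raised NO; rate R decreasing NO
(B) mechanism M1 — does not account for flag F2 raised, signal on channel 3
(C) process P3 — does not account for flag F2 raised, signal on channel 2, signal on channel 1, signal on channel 3, rate R decreasing
(D) mechanism M7 — flag F2 raised NO; signal on channel 2 NO; signal on channel 1 yes; signal on channel 3 NO; parameter Y elevated NO; flag F1 raised NO; rate R decreasing NO
None of the listed candidates fits everything.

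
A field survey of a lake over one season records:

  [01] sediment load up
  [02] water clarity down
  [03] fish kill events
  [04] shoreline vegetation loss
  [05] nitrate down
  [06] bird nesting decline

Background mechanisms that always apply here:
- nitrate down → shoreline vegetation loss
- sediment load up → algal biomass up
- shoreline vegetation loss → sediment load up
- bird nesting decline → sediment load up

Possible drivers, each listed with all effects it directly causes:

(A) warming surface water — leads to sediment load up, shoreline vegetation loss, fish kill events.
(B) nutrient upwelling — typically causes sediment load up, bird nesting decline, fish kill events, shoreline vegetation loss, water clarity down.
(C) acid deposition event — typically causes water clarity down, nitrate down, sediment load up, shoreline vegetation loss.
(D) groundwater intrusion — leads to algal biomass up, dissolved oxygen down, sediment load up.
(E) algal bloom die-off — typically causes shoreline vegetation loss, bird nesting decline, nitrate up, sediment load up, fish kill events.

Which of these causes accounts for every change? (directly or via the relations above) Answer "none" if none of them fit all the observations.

Per-candidate check:
(A) warming surface water — sediment load up yes; water clarity down NO; fish kill events yes; shoreline vegetation loss yes; nitrate down NO; bird nesting decline NO
(B) nutrient upwelling — sediment load up yes; water clarity down yes; fish kill events yes; shoreline vegetation loss yes; nitrate down NO; bird nesting decline yes
(C) acid deposition event — does not account for fish kill events, bird nesting decline
(D) groundwater intrusion — does not account for water clarity down, fish kill events, shoreline vegetation loss, nitrate down, bird nesting decline
(E) algal bloom die-off — sediment load up yes; water clarity down NO; fish kill events yes; shoreline vegetation loss yes; nitrate down NO; bird nesting decline yes
Every candidate fails on at least one observation.

none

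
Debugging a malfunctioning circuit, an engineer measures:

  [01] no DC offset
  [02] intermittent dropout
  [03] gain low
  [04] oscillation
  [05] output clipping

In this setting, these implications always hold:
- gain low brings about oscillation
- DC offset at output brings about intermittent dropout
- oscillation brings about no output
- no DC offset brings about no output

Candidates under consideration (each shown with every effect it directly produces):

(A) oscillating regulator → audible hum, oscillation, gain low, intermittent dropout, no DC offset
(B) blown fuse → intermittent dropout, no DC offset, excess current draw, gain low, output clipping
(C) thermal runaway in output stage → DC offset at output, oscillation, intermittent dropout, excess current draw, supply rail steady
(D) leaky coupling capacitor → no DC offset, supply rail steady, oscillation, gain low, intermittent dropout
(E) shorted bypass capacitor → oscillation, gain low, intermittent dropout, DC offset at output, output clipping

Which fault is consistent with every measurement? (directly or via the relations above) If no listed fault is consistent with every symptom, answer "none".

For each candidate, compare predicted effects to what was observed:
(A) oscillating regulator — no DC offset +; intermittent dropout +; gain low +; oscillation +; output clipping -
(B) blown fuse — accounts for every observation (oscillation by gain low → oscillation)
(C) thermal runaway in output stage — no DC offset -; intermittent dropout +; gain low -; oscillation +; output clipping -
(D) leaky coupling capacitor — no DC offset +; intermittent dropout +; gain low +; oscillation +; output clipping -
(E) shorted bypass capacitor — fails on no DC offset (predicts DC offset at output, not no DC offset)
(B) is the only candidate with no mismatches.

B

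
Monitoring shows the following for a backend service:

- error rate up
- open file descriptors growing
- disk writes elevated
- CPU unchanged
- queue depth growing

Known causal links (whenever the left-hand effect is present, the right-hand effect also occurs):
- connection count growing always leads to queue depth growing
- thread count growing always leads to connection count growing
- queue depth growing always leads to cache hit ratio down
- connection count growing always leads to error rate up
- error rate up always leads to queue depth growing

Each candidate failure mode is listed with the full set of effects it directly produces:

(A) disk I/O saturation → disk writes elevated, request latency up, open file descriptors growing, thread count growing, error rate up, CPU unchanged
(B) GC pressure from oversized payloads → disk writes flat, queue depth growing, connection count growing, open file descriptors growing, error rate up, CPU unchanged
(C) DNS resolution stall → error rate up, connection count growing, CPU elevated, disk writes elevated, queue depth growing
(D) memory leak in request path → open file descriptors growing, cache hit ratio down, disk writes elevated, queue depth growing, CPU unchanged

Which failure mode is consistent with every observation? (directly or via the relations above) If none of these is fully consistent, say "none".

Checking each candidate against the observations:
(A) disk I/O saturation — accounts for every observation (queue depth growing via error rate up → queue depth growing)
(B) GC pressure from oversized payloads — error rate up ✓; open file descriptors growing ✓; disk writes elevated ✗; CPU unchanged ✓; queue depth growing ✓
(C) DNS resolution stall — error rate up ✓; open file descriptors growing ✗; disk writes elevated ✓; CPU unchanged ✗; queue depth growing ✓
(D) memory leak in request path — does not account for error rate up
(A) alone accounts for all the evidence.

A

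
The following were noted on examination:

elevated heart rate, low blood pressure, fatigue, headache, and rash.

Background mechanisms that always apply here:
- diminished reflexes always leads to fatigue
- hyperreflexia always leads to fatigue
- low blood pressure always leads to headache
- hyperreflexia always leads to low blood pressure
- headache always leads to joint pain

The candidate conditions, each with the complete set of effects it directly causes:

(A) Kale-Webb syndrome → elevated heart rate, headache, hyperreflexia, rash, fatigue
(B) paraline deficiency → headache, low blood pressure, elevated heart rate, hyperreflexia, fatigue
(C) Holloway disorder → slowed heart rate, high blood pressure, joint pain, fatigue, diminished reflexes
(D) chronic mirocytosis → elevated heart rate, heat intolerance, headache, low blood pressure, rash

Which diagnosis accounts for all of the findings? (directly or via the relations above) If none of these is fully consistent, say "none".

A

Testing each hypothesis:
(A) Kale-Webb syndrome — elevated heart rate yes; low blood pressure yes (through hyperreflexia → low blood pressure); fatigue yes; headache yes; rash yes
(B) paraline deficiency — does not account for rash
(C) Holloway disorder — elevated heart rate NO; low blood pressure NO; fatigue yes; headache NO; rash NO
(D) chronic mirocytosis — does not account for fatigue
(A) alone accounts for all the evidence.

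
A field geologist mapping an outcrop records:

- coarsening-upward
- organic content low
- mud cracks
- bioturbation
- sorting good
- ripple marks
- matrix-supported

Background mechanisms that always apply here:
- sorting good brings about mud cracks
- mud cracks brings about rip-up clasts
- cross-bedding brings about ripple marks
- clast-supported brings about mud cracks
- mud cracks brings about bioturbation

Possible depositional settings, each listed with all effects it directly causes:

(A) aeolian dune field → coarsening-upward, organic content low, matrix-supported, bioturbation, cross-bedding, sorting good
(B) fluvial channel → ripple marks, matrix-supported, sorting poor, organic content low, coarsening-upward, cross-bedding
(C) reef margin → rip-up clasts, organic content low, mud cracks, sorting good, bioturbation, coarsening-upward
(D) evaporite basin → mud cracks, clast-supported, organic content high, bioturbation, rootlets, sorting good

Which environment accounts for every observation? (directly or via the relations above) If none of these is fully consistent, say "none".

Per-candidate check:
(A) aeolian dune field — accounts for every observation (mud cracks via sorting good → mud cracks)
(B) fluvial channel — fails on mud cracks, bioturbation, sorting good (predicts sorting poor, not sorting good)
(C) reef margin — does not account for ripple marks, matrix-supported
(D) evaporite basin — fails on coarsening-upward, organic content low, ripple marks, matrix-supported (predicts organic content high, not organic content low; predicts clast-supported, not matrix-supported)
(A) alone accounts for all the evidence.

A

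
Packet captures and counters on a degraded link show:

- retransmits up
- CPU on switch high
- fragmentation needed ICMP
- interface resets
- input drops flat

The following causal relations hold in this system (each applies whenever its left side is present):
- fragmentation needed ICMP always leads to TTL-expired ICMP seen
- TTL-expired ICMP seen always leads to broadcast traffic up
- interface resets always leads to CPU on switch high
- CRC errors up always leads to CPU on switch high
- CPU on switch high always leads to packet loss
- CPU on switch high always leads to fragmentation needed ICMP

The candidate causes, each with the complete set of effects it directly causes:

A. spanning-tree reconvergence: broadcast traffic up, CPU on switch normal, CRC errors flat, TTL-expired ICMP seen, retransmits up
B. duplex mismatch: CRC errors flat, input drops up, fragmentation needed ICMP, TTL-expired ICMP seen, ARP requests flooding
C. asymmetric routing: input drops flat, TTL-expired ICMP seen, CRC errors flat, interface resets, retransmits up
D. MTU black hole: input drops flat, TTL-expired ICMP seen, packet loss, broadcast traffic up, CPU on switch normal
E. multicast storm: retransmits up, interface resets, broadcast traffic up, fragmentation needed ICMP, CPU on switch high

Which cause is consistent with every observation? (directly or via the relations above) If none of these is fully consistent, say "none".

Testing each hypothesis:
(A) spanning-tree reconvergence — retransmits up ✓; CPU on switch high ✗; fragmentation needed ICMP ✗; interface resets ✗; input drops flat ✗
(B) duplex mismatch — retransmits up ✗; CPU on switch high ✗; fragmentation needed ICMP ✓; interface resets ✗; input drops flat ✗
(C) asymmetric routing — accounts for every observation (CPU on switch high through interface resets → CPU on switch high)
(D) MTU black hole — fails on retransmits up, CPU on switch high, fragmentation needed ICMP, interface resets (predicts CPU on switch normal, not CPU on switch high)
(E) multicast storm — retransmits up ✓; CPU on switch high ✓; fragmentation needed ICMP ✓; interface resets ✓; input drops flat ✗
Only (C) is consistent with every observation.

C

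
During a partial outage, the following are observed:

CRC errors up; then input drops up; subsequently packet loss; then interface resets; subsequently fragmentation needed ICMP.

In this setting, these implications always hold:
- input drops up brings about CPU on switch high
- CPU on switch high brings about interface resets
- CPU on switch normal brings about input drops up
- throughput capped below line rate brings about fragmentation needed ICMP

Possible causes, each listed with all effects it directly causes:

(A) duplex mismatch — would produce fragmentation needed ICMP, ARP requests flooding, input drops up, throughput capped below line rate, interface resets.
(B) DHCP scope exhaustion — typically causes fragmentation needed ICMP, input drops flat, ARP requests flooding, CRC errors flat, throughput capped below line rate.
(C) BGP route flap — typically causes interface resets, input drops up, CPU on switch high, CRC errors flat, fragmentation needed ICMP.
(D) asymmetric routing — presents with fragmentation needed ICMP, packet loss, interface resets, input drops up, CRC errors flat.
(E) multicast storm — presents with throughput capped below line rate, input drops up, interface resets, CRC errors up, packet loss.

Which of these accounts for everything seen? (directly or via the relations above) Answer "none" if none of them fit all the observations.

E

Testing each hypothesis:
(A) duplex mismatch — CRC errors up miss; input drops up match; packet loss miss; interface resets match; fragmentation needed ICMP match
(B) DHCP scope exhaustion — fails on CRC errors up, input drops up, packet loss, interface resets (predicts CRC errors flat, not CRC errors up; predicts input drops flat, not input drops up)
(C) BGP route flap — CRC errors up miss; input drops up match; packet loss miss; interface resets match; fragmentation needed ICMP match
(D) asymmetric routing — fails on CRC errors up (predicts CRC errors flat, not CRC errors up)
(E) multicast storm — CRC errors up match; input drops up match; packet loss match; interface resets match; fragmentation needed ICMP match (through throughput capped below line rate → fragmentation needed ICMP)
Only (E) is consistent with every observation.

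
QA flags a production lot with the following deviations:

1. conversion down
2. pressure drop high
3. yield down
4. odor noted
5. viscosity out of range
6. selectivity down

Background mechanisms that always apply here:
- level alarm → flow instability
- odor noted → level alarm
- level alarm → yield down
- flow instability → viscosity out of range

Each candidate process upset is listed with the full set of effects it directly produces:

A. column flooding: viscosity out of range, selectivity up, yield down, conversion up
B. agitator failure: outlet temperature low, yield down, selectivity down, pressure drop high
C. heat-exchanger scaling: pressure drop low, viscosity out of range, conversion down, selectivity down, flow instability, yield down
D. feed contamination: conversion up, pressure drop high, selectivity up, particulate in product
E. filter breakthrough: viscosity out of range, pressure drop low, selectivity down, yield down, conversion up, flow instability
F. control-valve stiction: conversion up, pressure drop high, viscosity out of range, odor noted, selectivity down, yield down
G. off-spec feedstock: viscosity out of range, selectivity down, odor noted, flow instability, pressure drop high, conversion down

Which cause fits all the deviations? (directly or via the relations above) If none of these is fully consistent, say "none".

For each candidate, compare predicted effects to what was observed:
(A) column flooding — conversion down miss; pressure drop high miss; yield down match; odor noted miss; viscosity out of range match; selectivity down miss
(B) agitator failure — does not account for conversion down, odor noted, viscosity out of range
(C) heat-exchanger scaling — conversion down match; pressure drop high miss; yield down match; odor noted miss; viscosity out of range match; selectivity down match
(D) feed contamination — conversion down miss; pressure drop high match; yield down miss; odor noted miss; viscosity out of range miss; selectivity down miss
(E) filter breakthrough — conversion down miss; pressure drop high miss; yield down match; odor noted miss; viscosity out of range match; selectivity down match
(F) control-valve stiction — fails on conversion down (predicts conversion up, not conversion down)
(G) off-spec feedstock — conversion down match; pressure drop high match; yield down match (by odor noted → level alarm → yield down); odor noted match; viscosity out of range match; selectivity down match
(G) alone accounts for all the evidence.

G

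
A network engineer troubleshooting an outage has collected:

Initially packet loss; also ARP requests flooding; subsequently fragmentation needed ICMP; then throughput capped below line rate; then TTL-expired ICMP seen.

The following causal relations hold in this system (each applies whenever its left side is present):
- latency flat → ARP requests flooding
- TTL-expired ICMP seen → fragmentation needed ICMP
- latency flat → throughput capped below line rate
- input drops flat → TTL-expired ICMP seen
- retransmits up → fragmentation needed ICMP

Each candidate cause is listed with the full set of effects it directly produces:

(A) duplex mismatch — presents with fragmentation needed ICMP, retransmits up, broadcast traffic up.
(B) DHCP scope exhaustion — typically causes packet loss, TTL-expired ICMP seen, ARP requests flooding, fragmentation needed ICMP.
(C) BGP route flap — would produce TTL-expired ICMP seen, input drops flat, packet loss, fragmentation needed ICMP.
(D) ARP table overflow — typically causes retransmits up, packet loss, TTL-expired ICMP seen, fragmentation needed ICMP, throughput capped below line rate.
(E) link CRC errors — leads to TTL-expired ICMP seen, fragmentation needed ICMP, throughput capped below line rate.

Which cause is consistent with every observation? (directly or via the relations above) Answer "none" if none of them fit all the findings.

none

Per-candidate check:
(A) duplex mismatch — packet loss ✗; ARP requests flooding ✗; fragmentation needed ICMP ✓; throughput capped below line rate ✗; TTL-expired ICMP seen ✗
(B) DHCP scope exhaustion — does not account for throughput capped below line rate
(C) BGP route flap — does not account for ARP requests flooding, throughput capped below line rate
(D) ARP table overflow — packet loss ✓; ARP requests flooding ✗; fragmentation needed ICMP ✓; throughput capped below line rate ✓; TTL-expired ICMP seen ✓
(E) link CRC errors — packet loss ✗; ARP requests flooding ✗; fragmentation needed ICMP ✓; throughput capped below line rate ✓; TTL-expired ICMP seen ✓
No candidate is consistent with all observations.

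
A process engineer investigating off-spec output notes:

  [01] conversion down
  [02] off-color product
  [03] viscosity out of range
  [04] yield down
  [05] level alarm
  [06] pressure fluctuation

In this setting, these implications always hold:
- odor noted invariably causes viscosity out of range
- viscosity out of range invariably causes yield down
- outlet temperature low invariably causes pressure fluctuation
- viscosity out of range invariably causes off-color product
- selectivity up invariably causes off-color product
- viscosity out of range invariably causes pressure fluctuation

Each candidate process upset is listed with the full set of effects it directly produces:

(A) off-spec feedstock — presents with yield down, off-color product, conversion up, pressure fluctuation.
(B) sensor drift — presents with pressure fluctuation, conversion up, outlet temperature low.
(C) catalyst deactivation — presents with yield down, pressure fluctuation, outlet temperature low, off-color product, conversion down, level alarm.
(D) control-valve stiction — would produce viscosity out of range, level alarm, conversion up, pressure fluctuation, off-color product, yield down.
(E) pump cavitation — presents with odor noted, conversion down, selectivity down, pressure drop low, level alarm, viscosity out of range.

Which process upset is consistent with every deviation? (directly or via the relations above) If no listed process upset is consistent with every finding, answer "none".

Testing each hypothesis:
(A) off-spec feedstock — fails on conversion down, viscosity out of range, level alarm (predicts conversion up, not conversion down)
(B) sensor drift — fails on conversion down, off-color product, viscosity out of range, yield down, level alarm (predicts conversion up, not conversion down)
(C) catalyst deactivation — does not account for viscosity out of range
(D) control-valve stiction — fails on conversion down (predicts conversion up, not conversion down)
(E) pump cavitation — accounts for every observation (off-color product through viscosity out of range → off-color product)
(E) alone accounts for all the evidence.

E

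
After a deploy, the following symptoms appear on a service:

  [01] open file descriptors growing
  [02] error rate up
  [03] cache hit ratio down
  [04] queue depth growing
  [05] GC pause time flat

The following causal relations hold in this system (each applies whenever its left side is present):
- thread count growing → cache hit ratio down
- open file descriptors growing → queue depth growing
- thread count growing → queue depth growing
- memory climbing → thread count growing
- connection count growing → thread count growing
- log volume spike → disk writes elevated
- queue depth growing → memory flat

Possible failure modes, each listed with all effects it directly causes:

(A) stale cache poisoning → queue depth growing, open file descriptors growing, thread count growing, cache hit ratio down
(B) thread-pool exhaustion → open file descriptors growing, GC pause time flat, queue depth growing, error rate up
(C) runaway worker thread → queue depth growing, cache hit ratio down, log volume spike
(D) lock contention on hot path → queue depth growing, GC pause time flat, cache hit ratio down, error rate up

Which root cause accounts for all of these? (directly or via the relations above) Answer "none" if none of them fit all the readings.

Per-candidate check:
(A) stale cache poisoning — open file descriptors growing +; error rate up -; cache hit ratio down +; queue depth growing +; GC pause time flat -
(B) thread-pool exhaustion — open file descriptors growing +; error rate up +; cache hit ratio down -; queue depth growing +; GC pause time flat +
(C) runaway worker thread — open file descriptors growing -; error rate up -; cache hit ratio down +; queue depth growing +; GC pause time flat -
(D) lock contention on hot path — open file descriptors growing -; error rate up +; cache hit ratio down +; queue depth growing +; GC pause time flat +
No candidate is consistent with all observations.

none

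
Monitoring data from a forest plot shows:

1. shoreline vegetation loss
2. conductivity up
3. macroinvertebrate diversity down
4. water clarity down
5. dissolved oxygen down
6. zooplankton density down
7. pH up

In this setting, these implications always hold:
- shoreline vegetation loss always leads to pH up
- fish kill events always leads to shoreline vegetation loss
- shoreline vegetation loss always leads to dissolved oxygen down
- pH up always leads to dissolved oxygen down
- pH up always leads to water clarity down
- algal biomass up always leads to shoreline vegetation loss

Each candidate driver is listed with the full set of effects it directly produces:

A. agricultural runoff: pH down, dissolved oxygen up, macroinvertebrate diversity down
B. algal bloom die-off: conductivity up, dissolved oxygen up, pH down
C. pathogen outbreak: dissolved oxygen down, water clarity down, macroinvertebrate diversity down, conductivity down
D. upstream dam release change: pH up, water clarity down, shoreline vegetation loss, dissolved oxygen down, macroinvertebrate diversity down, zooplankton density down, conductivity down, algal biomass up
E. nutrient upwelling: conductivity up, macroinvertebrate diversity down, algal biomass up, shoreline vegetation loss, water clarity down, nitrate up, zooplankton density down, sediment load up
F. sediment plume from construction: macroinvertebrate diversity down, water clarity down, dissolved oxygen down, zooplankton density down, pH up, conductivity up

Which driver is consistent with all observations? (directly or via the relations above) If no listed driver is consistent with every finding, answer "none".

Testing each hypothesis:
(A) agricultural runoff — shoreline vegetation loss NO; conductivity up NO; macroinvertebrate diversity down yes; water clarity down NO; dissolved oxygen down NO; zooplankton density down NO; pH up NO
(B) algal bloom die-off — shoreline vegetation loss NO; conductivity up yes; macroinvertebrate diversity down NO; water clarity down NO; dissolved oxygen down NO; zooplankton density down NO; pH up NO
(C) pathogen outbreak — fails on shoreline vegetation loss, conductivity up, zooplankton density down, pH up (predicts conductivity down, not conductivity up)
(D) upstream dam release change — shoreline vegetation loss yes; conductivity up NO; macroinvertebrate diversity down yes; water clarity down yes; dissolved oxygen down yes; zooplankton density down yes; pH up yes
(E) nutrient upwelling — shoreline vegetation loss yes; conductivity up yes; macroinvertebrate diversity down yes; water clarity down yes; dissolved oxygen down yes (through shoreline vegetation loss → dissolved oxygen down); zooplankton density down yes; pH up yes (through shoreline vegetation loss → pH up)
(F) sediment plume from construction — does not account for shoreline vegetation loss
(E) alone accounts for all the evidence.

E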